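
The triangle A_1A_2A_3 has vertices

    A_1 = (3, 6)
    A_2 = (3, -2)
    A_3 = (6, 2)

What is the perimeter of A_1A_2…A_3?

18

|A_1A_2| = √((0)² + (-8)²) = √64 = 8
|A_2A_3| = √((3)² + (4)²) = √25 = 5
|A_3A_1| = √((-3)² + (4)²) = √25 = 5
Perimeter = 8 + 5 + 5 = 18.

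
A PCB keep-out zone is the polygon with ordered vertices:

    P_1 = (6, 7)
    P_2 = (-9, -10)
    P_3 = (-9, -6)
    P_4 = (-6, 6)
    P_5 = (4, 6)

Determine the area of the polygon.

95.5

Apply the surveyor's formula: 2A = Σ (x_i·y_{i+1} − x_{i+1}·y_i), indices taken mod 5.
P_1→P_2: (6)(-10) − (-9)(7) = 3
P_2→P_3: (-9)(-6) − (-9)(-10) = -36
P_3→P_4: (-9)(6) − (-6)(-6) = -90
P_4→P_5: (-6)(6) − (4)(6) = -60
P_5→P_1: (4)(7) − (6)(6) = -8
Σ = -191
Area = |Σ|/2 = 95.5.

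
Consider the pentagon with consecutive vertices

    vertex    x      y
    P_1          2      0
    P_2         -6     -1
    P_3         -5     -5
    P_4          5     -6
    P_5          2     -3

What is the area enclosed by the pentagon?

40.5

Apply the shoelace formula: 2A = Σ (x_i·y_{i+1} − x_{i+1}·y_i), indices taken mod 5.
Σ = (-2) + (25) + (55) + (-3) + (6) = 81
Area = |Σ|/2 = 40.5.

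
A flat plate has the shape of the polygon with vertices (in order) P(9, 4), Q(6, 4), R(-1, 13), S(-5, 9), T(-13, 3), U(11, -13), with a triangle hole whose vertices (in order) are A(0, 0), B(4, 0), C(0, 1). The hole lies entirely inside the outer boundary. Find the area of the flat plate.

272.5

Outer boundary:
Cross-terms: 12, 82, 56, 102, 136, 161  ⇒  Σ = 549
Area = |Σ|/2 = 274.5.
Hole:
Σ = (0) + (4) + (0) = 4
Area = |Σ|/2 = 2.
Net area = 274.5 − 2 = 272.5.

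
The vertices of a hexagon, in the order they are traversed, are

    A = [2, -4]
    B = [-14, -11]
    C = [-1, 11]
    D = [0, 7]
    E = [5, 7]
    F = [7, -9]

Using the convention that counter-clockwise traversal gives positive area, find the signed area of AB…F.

-194.5

Cross-terms: -78, -165, -7, -35, -94, -10  ⇒  Σ = -389
Signed area = Σ/2 = -194.5 (negative ⇒ clockwise traversal).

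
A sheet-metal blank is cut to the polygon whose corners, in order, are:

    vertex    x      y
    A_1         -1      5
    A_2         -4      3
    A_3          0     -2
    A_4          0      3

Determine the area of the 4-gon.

Apply the surveyor's formula: 2A = Σ (x_i·y_{i+1} − x_{i+1}·y_i), indices taken mod 4.
Σ = (17) + (8) + (0) + (3) = 28
Area = |Σ|/2 = 14.

14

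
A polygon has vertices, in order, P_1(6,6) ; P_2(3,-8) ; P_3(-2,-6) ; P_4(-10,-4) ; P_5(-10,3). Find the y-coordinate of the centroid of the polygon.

-124/225

Apply the shoelace formula. First the cross-terms c_i = x_i·y_{i+1} − x_{i+1}·y_i:
  -66, -34, -52, -70, -78  ⇒  2A = -300, A = -150.
Then Σ (y_i + y_{i+1})·c_i = 496, so ȳ = 496 / (6·(-150)) = -124/225.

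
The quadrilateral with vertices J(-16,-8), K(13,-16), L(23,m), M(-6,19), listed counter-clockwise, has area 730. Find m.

-3

Write out the shoelace sum; only the two edges meeting at L involve m:
2·Area = [(13·m − 23·(-16)) + (23·19 − (-6)·m)] + 712
       = 19·m + 1517 = 1460
⇒ m = -3.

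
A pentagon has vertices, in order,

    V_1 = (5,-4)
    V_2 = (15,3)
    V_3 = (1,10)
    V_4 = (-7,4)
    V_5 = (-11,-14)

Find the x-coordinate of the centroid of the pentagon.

7/69

Apply Gauss's area formula. First the cross-terms c_i = x_i·y_{i+1} − x_{i+1}·y_i:
  75, 147, 74, 142, 114  ⇒  2A = 552, A = 276.
Then Σ (x_i + x_{i+1})·c_i = 168, so x̄ = 168 / (6·276) = 7/69.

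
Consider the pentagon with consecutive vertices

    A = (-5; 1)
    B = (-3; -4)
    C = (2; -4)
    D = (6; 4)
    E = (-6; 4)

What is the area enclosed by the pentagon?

Apply the surveyor's formula: 2A = Σ (x_i·y_{i+1} − x_{i+1}·y_i), indices taken mod 5.
Σ = (23) + (20) + (32) + (48) + (14) = 137
Area = |Σ|/2 = 68.5.

68.5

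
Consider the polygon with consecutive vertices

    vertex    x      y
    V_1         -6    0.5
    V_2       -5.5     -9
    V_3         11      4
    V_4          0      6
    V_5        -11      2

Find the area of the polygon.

Apply the surveyor's formula: 2A = Σ (x_i·y_{i+1} − x_{i+1}·y_i), indices taken mod 5.
Cross-terms: 56.75, 77, 66, 66, 6.5  ⇒  Σ = 272.25
Area = |Σ|/2 = 136.125.

136.125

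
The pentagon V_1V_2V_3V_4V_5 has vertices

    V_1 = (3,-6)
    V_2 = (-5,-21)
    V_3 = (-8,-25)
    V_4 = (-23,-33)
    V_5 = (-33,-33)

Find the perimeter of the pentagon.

|V_1V_2| = √((-8)² + (-15)²) = √289 = 17
|V_2V_3| = √((-3)² + (-4)²) = √25 = 5
|V_3V_4| = √((-15)² + (-8)²) = √289 = 17
|V_4V_5| = √((-10)² + (0)²) = √100 = 10
|V_5V_1| = √((36)² + (27)²) = √2025 = 45
Perimeter = 17 + 5 + 17 + 10 + 45 = 94.

94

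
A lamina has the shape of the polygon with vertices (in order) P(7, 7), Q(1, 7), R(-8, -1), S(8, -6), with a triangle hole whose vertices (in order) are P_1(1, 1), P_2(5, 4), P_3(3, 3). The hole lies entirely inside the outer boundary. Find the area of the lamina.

Outer boundary:
Apply Gauss's area formula: 2A = Σ (x_i·y_{i+1} − x_{i+1}·y_i), indices taken mod 4.
Cross-terms: 42, 55, 56, 98  ⇒  Σ = 251
Area = |Σ|/2 = 125.5.
Hole:
Apply Gauss's area formula: 2A = Σ (x_i·y_{i+1} − x_{i+1}·y_i), indices taken mod 3.
Σ = (-1) + (3) + (0) = 2
Area = |Σ|/2 = 1.
Net area = 125.5 − 1 = 124.5.

124.5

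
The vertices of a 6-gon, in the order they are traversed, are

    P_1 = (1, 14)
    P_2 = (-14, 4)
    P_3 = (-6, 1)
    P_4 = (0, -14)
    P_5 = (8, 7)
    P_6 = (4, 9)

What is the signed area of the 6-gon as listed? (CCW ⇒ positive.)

Apply the shoelace formula: 2A = Σ (x_i·y_{i+1} − x_{i+1}·y_i), indices taken mod 6.
P_1→P_2: (1)(4) − (-14)(14) = 200
P_2→P_3: (-14)(1) − (-6)(4) = 10
P_3→P_4: (-6)(-14) − (0)(1) = 84
P_4→P_5: (0)(7) − (8)(-14) = 112
P_5→P_6: (8)(9) − (4)(7) = 44
P_6→P_1: (4)(14) − (1)(9) = 47
Σ = 497
Signed area = Σ/2 = 248.5 (positive ⇒ counter-clockwise traversal).

248.5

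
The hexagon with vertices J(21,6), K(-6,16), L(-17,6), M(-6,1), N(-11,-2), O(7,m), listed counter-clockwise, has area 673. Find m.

-20

Write out the shoelace sum; only the two edges meeting at O involve m:
2·Area = [((-11)·m − 7·(-2)) + (7·6 − 21·m)] + 650
       = -32·m + 706 = 1346
⇒ m = -20.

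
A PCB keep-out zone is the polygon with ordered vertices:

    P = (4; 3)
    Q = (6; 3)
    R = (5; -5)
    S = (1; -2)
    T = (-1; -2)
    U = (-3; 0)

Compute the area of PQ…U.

Σ = (-6) + (-45) + (-5) + (-4) + (-6) + (-9) = -75
Area = |Σ|/2 = 37.5.

37.5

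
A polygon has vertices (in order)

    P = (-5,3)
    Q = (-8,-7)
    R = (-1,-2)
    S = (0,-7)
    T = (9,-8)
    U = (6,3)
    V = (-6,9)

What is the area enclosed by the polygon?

Apply the surveyor's formula: 2A = Σ (x_i·y_{i+1} − x_{i+1}·y_i), indices taken mod 7.
P→Q: (-5)(-7) − (-8)(3) = 59
Q→R: (-8)(-2) − (-1)(-7) = 9
R→S: (-1)(-7) − (0)(-2) = 7
S→T: (0)(-8) − (9)(-7) = 63
T→U: (9)(3) − (6)(-8) = 75
U→V: (6)(9) − (-6)(3) = 72
V→P: (-6)(3) − (-5)(9) = 27
Σ = 312
Area = |Σ|/2 = 156.

156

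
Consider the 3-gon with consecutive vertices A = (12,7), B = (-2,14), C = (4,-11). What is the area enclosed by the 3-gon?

Σ = (182) + (-34) + (160) = 308
Area = |Σ|/2 = 154.

154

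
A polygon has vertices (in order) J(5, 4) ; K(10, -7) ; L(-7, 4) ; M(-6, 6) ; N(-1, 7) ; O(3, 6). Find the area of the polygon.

91.5

Apply Gauss's area formula: 2A = Σ (x_i·y_{i+1} − x_{i+1}·y_i), indices taken mod 6.
Cross-terms: -75, -9, -18, -36, -27, -18  ⇒  Σ = -183
Area = |Σ|/2 = 91.5.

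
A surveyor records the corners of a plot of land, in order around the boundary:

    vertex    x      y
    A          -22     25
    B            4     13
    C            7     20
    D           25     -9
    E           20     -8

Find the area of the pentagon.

328

Apply Gauss's area formula: 2A = Σ (x_i·y_{i+1} − x_{i+1}·y_i), indices taken mod 5.
Σ = (-386) + (-11) + (-563) + (-20) + (324) = -656
Area = |Σ|/2 = 328.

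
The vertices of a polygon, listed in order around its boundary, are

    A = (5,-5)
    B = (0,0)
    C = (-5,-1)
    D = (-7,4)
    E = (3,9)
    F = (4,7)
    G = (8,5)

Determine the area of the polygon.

109

Apply the shoelace formula: 2A = Σ (x_i·y_{i+1} − x_{i+1}·y_i), indices taken mod 7.
Σ = (0) + (0) + (-27) + (-75) + (-15) + (-36) + (-65) = -218
Area = |Σ|/2 = 109.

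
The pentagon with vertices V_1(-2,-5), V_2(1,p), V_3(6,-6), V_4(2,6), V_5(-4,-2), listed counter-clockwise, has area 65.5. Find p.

Write out the shoelace sum; only the two edges meeting at V_2 involve p:
2·Area = [((-2)·p − 1·(-5)) + (1·(-6) − 6·p)] + 84
       = -8·p + 83 = 131
⇒ p = -6.

-6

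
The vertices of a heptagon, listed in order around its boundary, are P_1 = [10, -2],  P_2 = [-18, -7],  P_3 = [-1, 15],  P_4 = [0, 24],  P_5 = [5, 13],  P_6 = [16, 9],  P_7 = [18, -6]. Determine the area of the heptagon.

Cross-terms: -106, -277, -24, -120, -163, -258, 24  ⇒  Σ = -924
Area = |Σ|/2 = 462.

462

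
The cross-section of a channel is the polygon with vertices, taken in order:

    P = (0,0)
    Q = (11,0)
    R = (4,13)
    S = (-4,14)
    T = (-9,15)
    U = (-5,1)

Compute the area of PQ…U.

Apply the shoelace (surveyor's) formula: 2A = Σ (x_i·y_{i+1} − x_{i+1}·y_i), indices taken mod 6.
Σ = (0) + (143) + (108) + (66) + (66) + (0) = 383
Area = |Σ|/2 = 191.5.

191.5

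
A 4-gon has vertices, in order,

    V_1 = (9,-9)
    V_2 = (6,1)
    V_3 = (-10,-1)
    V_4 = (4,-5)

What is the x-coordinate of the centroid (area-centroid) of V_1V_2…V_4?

Apply the surveyor's formula. First the cross-terms c_i = x_i·y_{i+1} − x_{i+1}·y_i:
  63, 4, 54, 9  ⇒  2A = 130, A = 65.
Then Σ (x_i + x_{i+1})·c_i = 722, so x̄ = 722 / (6·65) = 361/195.

361/195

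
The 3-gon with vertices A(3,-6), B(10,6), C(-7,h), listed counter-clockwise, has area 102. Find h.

Write out the shoelace sum; only the two edges meeting at C involve h:
2·Area = [(10·h − (-7)·6) + ((-7)·(-6) − 3·h)] + 78
       = 7·h + 162 = 204
⇒ h = 6.

6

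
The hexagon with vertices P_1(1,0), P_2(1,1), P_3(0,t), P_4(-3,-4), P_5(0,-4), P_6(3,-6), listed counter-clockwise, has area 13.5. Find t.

-1

The doubled signed area Σ (x_i y_{i+1} − x_{i+1} y_i) is linear in t.
With t=0 it equals 31; the coefficient of t is 4 (from the two edges through P_3).
So 4·t + 31 = 2·13.5 = 27 ⇒ t = -1.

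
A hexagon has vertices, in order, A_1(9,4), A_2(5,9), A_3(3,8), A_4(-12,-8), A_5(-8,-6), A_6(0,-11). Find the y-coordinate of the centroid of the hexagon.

-39/31

Apply Gauss's area formula. First the cross-terms c_i = x_i·y_{i+1} − x_{i+1}·y_i:
  61, 13, 72, 8, 88, 99  ⇒  2A = 341, A = 170.5.
Then Σ (y_i + y_{i+1})·c_i = -1287, so ȳ = -1287 / (6·170.5) = -39/31.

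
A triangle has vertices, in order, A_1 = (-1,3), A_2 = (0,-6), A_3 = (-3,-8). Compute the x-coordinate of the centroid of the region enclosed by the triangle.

-4/3

Apply the surveyor's formula. First the cross-terms c_i = x_i·y_{i+1} − x_{i+1}·y_i:
  6, -18, -17  ⇒  2A = -29, A = -14.5.
Then Σ (x_i + x_{i+1})·c_i = 116, so x̄ = 116 / (6·(-14.5)) = -4/3.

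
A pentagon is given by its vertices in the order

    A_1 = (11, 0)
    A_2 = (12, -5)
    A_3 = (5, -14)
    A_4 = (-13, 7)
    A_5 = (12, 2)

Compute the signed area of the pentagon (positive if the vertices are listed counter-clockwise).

-238.5

Cross-terms: -55, -143, -147, -110, -22  ⇒  Σ = -477
Signed area = Σ/2 = -238.5 (negative ⇒ clockwise traversal).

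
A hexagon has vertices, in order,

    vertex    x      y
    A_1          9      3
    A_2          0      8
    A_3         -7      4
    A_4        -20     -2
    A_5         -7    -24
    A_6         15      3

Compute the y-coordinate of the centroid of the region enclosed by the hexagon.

-1165/209

Apply the shoelace formula. First the cross-terms c_i = x_i·y_{i+1} − x_{i+1}·y_i:
  72, 56, 94, 466, 339, 18  ⇒  2A = 1045, A = 522.5.
Then Σ (y_i + y_{i+1})·c_i = -17475, so ȳ = -17475 / (6·522.5) = -1165/209.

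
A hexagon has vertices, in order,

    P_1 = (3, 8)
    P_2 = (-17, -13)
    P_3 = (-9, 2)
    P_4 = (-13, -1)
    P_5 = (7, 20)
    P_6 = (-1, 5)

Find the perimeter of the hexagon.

102

|P_1P_2| = √((-20)² + (-21)²) = √841 = 29
|P_2P_3| = √((8)² + (15)²) = √289 = 17
|P_3P_4| = √((-4)² + (-3)²) = √25 = 5
|P_4P_5| = √((20)² + (21)²) = √841 = 29
|P_5P_6| = √((-8)² + (-15)²) = √289 = 17
|P_6P_1| = √((4)² + (3)²) = √25 = 5
Perimeter = 29 + 17 + 5 + 29 + 17 + 5 = 102.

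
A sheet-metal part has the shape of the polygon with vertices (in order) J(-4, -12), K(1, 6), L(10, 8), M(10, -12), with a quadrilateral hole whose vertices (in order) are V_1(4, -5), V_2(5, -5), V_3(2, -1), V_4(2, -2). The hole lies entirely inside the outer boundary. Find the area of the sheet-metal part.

Outer boundary:
Apply Gauss's area formula: 2A = Σ (x_i·y_{i+1} − x_{i+1}·y_i), indices taken mod 4.
Σ = (-12) + (-52) + (-200) + (-168) = -432
Area = |Σ|/2 = 216.
Hole:
Apply the shoelace formula: 2A = Σ (x_i·y_{i+1} − x_{i+1}·y_i), indices taken mod 4.
Σ = (5) + (5) + (-2) + (-2) = 6
Area = |Σ|/2 = 3.
Net area = 216 − 3 = 213.

213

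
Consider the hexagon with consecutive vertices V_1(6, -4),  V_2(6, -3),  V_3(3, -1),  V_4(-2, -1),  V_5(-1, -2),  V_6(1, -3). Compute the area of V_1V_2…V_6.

13

Apply Gauss's area formula: 2A = Σ (x_i·y_{i+1} − x_{i+1}·y_i), indices taken mod 6.
Σ = (6) + (3) + (-5) + (3) + (5) + (14) = 26
Area = |Σ|/2 = 13.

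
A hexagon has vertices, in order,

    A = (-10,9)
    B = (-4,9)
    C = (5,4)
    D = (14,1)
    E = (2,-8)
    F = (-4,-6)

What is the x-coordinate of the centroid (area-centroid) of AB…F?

Apply the shoelace (surveyor's) formula. First the cross-terms c_i = x_i·y_{i+1} − x_{i+1}·y_i:
  -54, -61, -51, -114, -44, -96  ⇒  2A = -420, A = -210.
Then Σ (x_i + x_{i+1})·c_i = -666, so x̄ = -666 / (6·(-210)) = 37/70.

37/70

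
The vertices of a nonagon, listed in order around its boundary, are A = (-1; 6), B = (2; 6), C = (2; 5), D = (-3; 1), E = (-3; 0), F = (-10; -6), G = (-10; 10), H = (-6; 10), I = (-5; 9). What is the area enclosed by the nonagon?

Apply the shoelace formula: 2A = Σ (x_i·y_{i+1} − x_{i+1}·y_i), indices taken mod 9.
Σ = (-18) + (-2) + (17) + (3) + (18) + (-160) + (-40) + (-4) + (-21) = -207
Area = |Σ|/2 = 103.5.

103.5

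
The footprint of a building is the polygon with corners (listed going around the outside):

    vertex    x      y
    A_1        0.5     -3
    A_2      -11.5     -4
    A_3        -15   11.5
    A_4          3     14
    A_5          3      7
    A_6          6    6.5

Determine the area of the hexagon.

A_1→A_2: (0.5)(-4) − (-11.5)(-3) = -36.5
A_2→A_3: (-11.5)(11.5) − (-15)(-4) = -192.25
A_3→A_4: (-15)(14) − (3)(11.5) = -244.5
A_4→A_5: (3)(7) − (3)(14) = -21
A_5→A_6: (3)(6.5) − (6)(7) = -22.5
A_6→A_1: (6)(-3) − (0.5)(6.5) = -21.25
Σ = -538
Area = |Σ|/2 = 269.

269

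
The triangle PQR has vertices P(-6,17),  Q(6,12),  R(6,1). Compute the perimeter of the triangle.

|PQ| = √((12)² + (-5)²) = √169 = 13
|QR| = √((0)² + (-11)²) = √121 = 11
|RP| = √((-12)² + (16)²) = √400 = 20
Perimeter = 13 + 11 + 20 = 44.

44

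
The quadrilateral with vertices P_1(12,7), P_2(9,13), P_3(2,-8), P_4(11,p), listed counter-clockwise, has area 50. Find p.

6

The doubled signed area Σ (x_i y_{i+1} − x_{i+1} y_i) is linear in p.
With p=0 it equals 160; the coefficient of p is -10 (from the two edges through P_4).
So -10·p + 160 = 2·50 = 100 ⇒ p = 6.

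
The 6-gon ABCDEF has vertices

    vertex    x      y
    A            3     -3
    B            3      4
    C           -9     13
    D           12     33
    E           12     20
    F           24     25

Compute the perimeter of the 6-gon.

112

|AB| = √((0)² + (7)²) = √49 = 7
|BC| = √((-12)² + (9)²) = √225 = 15
|CD| = √((21)² + (20)²) = √841 = 29
|DE| = √((0)² + (-13)²) = √169 = 13
|EF| = √((12)² + (5)²) = √169 = 13
|FA| = √((-21)² + (-28)²) = √1225 = 35
Perimeter = 7 + 15 + 29 + 13 + 13 + 35 = 112.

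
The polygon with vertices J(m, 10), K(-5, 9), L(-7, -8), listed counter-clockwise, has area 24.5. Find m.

-2

The doubled signed area Σ (x_i y_{i+1} − x_{i+1} y_i) is linear in m.
With m=0 it equals 83; the coefficient of m is 17 (from the two edges through J).
So 17·m + 83 = 2·24.5 = 49 ⇒ m = -2.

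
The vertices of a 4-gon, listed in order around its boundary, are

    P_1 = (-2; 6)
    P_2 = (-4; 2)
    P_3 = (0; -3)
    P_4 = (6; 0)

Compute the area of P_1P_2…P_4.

43

Apply the shoelace formula: 2A = Σ (x_i·y_{i+1} − x_{i+1}·y_i), indices taken mod 4.
Cross-terms: 20, 12, 18, 36  ⇒  Σ = 86
Area = |Σ|/2 = 43.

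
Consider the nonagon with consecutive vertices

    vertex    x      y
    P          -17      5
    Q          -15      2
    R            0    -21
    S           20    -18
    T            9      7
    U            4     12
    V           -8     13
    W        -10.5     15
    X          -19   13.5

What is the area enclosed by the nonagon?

800.125

Apply the shoelace (surveyor's) formula: 2A = Σ (x_i·y_{i+1} − x_{i+1}·y_i), indices taken mod 9.
Cross-terms: 41, 315, 420, 302, 80, 148, 16.5, 143.25, 134.5  ⇒  Σ = 1600.25
Area = |Σ|/2 = 800.125.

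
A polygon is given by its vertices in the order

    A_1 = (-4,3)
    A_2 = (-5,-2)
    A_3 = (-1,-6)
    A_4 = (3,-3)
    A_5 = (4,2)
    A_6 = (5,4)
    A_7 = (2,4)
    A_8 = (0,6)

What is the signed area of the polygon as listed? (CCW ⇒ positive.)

Apply the shoelace formula: 2A = Σ (x_i·y_{i+1} − x_{i+1}·y_i), indices taken mod 8.
Σ = (23) + (28) + (21) + (18) + (6) + (12) + (12) + (24) = 144
Signed area = Σ/2 = 72 (positive ⇒ counter-clockwise traversal).

72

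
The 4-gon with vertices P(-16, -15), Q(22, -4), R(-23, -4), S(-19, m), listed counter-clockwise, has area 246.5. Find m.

-10

Write out the shoelace sum; only the two edges meeting at S involve m:
2·Area = [((-23)·m − (-19)·(-4)) + ((-19)·(-15) − (-16)·m)] + 214
       = -7·m + 423 = 493
⇒ m = -10.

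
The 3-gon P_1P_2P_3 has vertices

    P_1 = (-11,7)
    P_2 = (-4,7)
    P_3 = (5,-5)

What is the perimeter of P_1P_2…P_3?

42

|P_1P_2| = √((7)² + (0)²) = √49 = 7
|P_2P_3| = √((9)² + (-12)²) = √225 = 15
|P_3P_1| = √((-16)² + (12)²) = √400 = 20
Perimeter = 7 + 15 + 20 = 42.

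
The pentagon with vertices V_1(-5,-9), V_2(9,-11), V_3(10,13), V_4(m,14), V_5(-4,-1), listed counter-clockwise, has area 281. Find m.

2

Write out the shoelace sum; only the two edges meeting at V_4 involve m:
2·Area = [(10·14 − m·13) + (m·(-1) − (-4)·14)] + 394
       = -14·m + 590 = 562
⇒ m = 2.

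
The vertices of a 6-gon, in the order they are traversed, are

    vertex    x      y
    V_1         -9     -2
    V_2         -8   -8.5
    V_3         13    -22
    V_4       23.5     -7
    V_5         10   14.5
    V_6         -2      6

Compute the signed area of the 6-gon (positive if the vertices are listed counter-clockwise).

Apply the shoelace formula: 2A = Σ (x_i·y_{i+1} − x_{i+1}·y_i), indices taken mod 6.
Σ = (60.5) + (286.5) + (426) + (410.75) + (89) + (58) = 1330.75
Signed area = Σ/2 = 665.375 (positive ⇒ counter-clockwise traversal).

665.375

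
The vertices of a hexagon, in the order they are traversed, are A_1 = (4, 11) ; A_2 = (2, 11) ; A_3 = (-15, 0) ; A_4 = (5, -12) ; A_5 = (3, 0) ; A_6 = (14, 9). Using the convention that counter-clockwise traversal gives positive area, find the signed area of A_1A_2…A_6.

274

Σ = (22) + (165) + (180) + (36) + (27) + (118) = 548
Signed area = Σ/2 = 274 (positive ⇒ counter-clockwise traversal).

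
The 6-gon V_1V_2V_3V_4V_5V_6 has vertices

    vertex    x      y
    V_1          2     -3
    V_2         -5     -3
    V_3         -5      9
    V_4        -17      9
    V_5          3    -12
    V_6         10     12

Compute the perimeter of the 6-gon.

|V_1V_2| = √((-7)² + (0)²) = √49 = 7
|V_2V_3| = √((0)² + (12)²) = √144 = 12
|V_3V_4| = √((-12)² + (0)²) = √144 = 12
|V_4V_5| = √((20)² + (-21)²) = √841 = 29
|V_5V_6| = √((7)² + (24)²) = √625 = 25
|V_6V_1| = √((-8)² + (-15)²) = √289 = 17
Perimeter = 7 + 12 + 12 + 29 + 25 + 17 = 102.

102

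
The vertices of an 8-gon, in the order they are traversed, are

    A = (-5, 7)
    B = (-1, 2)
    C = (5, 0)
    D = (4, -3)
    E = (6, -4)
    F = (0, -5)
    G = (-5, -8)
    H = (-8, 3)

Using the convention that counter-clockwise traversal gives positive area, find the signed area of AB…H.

Σ = (-3) + (-10) + (-15) + (2) + (-30) + (-25) + (-79) + (-41) = -201
Signed area = Σ/2 = -100.5 (negative ⇒ clockwise traversal).

-100.5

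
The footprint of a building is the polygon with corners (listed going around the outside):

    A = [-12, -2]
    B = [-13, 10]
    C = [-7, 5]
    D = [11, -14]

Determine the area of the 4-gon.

Apply Gauss's area formula: 2A = Σ (x_i·y_{i+1} − x_{i+1}·y_i), indices taken mod 4.
Σ = (-146) + (5) + (43) + (-190) = -288
Area = |Σ|/2 = 144.

144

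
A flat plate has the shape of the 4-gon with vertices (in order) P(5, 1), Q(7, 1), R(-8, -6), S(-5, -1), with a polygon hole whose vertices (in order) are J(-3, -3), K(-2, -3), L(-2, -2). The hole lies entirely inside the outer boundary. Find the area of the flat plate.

Outer boundary:
Σ = (-2) + (-34) + (-22) + (0) = -58
Area = |Σ|/2 = 29.
Hole:
Σ = (3) + (-2) + (0) = 1
Area = |Σ|/2 = 0.5.
Net area = 29 − 0.5 = 28.5.

28.5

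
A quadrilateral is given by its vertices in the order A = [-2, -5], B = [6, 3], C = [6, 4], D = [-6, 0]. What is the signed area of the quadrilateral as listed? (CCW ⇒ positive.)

Σ = (24) + (6) + (24) + (30) = 84
Signed area = Σ/2 = 42 (positive ⇒ counter-clockwise traversal).

42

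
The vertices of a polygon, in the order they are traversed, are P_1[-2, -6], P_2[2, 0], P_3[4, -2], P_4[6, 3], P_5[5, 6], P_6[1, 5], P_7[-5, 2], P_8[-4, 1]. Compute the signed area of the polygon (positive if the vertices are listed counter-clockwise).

Apply Gauss's area formula: 2A = Σ (x_i·y_{i+1} − x_{i+1}·y_i), indices taken mod 8.
Σ = (12) + (-4) + (24) + (21) + (19) + (27) + (3) + (26) = 128
Signed area = Σ/2 = 64 (positive ⇒ counter-clockwise traversal).

64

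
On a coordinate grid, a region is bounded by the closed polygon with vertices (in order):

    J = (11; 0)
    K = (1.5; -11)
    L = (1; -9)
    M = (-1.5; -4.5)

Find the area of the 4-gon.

46

Apply the shoelace (surveyor's) formula: 2A = Σ (x_i·y_{i+1} − x_{i+1}·y_i), indices taken mod 4.
Cross-terms: -121, -2.5, -18, 49.5  ⇒  Σ = -92
Area = |Σ|/2 = 46.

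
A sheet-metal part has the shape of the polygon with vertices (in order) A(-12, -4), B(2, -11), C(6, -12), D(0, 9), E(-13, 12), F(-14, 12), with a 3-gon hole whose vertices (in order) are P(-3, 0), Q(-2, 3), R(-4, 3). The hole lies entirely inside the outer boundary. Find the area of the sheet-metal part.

Outer boundary:
Apply the shoelace (surveyor's) formula: 2A = Σ (x_i·y_{i+1} − x_{i+1}·y_i), indices taken mod 6.
A→B: (-12)(-11) − (2)(-4) = 140
B→C: (2)(-12) − (6)(-11) = 42
C→D: (6)(9) − (0)(-12) = 54
D→E: (0)(12) − (-13)(9) = 117
E→F: (-13)(12) − (-14)(12) = 12
F→A: (-14)(-4) − (-12)(12) = 200
Σ = 565
Area = |Σ|/2 = 282.5.
Hole:
Σ = (-9) + (6) + (9) = 6
Area = |Σ|/2 = 3.
Net area = 282.5 − 3 = 279.5.

279.5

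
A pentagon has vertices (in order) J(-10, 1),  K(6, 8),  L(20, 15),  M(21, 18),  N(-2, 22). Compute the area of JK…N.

302.5

J→K: (-10)(8) − (6)(1) = -86
K→L: (6)(15) − (20)(8) = -70
L→M: (20)(18) − (21)(15) = 45
M→N: (21)(22) − (-2)(18) = 498
N→J: (-2)(1) − (-10)(22) = 218
Σ = 605
Area = |Σ|/2 = 302.5.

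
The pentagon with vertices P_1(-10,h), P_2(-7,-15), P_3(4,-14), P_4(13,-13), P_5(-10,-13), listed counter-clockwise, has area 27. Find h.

-15

The doubled signed area Σ (x_i y_{i+1} − x_{i+1} y_i) is linear in h.
With h=0 it equals 9; the coefficient of h is -3 (from the two edges through P_1).
So -3·h + 9 = 2·27 = 54 ⇒ h = -15.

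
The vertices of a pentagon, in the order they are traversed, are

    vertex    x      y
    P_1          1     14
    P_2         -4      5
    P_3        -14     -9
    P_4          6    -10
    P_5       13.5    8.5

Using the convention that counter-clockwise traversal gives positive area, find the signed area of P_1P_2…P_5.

Apply the surveyor's formula: 2A = Σ (x_i·y_{i+1} − x_{i+1}·y_i), indices taken mod 5.
Cross-terms: 61, 106, 194, 186, 180.5  ⇒  Σ = 727.5
Signed area = Σ/2 = 363.75 (positive ⇒ counter-clockwise traversal).

363.75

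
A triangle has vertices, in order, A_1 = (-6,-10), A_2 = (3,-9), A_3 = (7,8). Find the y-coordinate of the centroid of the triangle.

Apply the surveyor's formula. First the cross-terms c_i = x_i·y_{i+1} − x_{i+1}·y_i:
  84, 87, -22  ⇒  2A = 149, A = 74.5.
Then Σ (y_i + y_{i+1})·c_i = -1639, so ȳ = -1639 / (6·74.5) = -11/3.

-11/3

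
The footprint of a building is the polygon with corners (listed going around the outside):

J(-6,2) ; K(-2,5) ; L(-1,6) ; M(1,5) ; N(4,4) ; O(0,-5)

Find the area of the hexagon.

55

Σ = (-26) + (-7) + (-11) + (-16) + (-20) + (-30) = -110
Area = |Σ|/2 = 55.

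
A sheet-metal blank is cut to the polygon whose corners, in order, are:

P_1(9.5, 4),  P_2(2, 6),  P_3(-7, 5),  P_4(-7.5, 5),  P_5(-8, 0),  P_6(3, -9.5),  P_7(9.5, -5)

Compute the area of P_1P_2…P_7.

190.125

Apply the surveyor's formula: 2A = Σ (x_i·y_{i+1} − x_{i+1}·y_i), indices taken mod 7.
Σ = (49) + (52) + (2.5) + (40) + (76) + (75.25) + (85.5) = 380.25
Area = |Σ|/2 = 190.125.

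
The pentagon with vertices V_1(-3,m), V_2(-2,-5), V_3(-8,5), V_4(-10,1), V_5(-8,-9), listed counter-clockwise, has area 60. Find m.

Write out the shoelace sum; only the two edges meeting at V_1 involve m:
2·Area = [((-8)·m − (-3)·(-9)) + ((-3)·(-5) − (-2)·m)] + 90
       = -6·m + 78 = 120
⇒ m = -7.

-7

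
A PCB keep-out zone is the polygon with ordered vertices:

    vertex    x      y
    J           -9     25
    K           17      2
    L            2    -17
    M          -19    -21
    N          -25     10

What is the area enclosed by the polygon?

Σ = (-443) + (-293) + (-365) + (-715) + (-535) = -2351
Area = |Σ|/2 = 1175.5.

1175.5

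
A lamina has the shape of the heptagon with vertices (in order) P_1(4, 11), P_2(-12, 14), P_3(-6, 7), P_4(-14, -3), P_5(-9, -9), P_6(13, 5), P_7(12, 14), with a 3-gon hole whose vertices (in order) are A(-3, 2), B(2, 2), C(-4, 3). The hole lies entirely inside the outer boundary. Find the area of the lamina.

334

Outer boundary:
Apply the surveyor's formula: 2A = Σ (x_i·y_{i+1} − x_{i+1}·y_i), indices taken mod 7.
Σ = (188) + (0) + (116) + (99) + (72) + (122) + (76) = 673
Area = |Σ|/2 = 336.5.
Hole:
Apply the surveyor's formula: 2A = Σ (x_i·y_{i+1} − x_{i+1}·y_i), indices taken mod 3.
Σ = (-10) + (14) + (1) = 5
Area = |Σ|/2 = 2.5.
Net area = 336.5 − 2.5 = 334.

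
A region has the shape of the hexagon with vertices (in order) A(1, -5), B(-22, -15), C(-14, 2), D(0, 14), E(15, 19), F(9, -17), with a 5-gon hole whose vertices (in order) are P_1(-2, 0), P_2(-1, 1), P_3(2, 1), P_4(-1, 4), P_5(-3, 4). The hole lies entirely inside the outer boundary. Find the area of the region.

Outer boundary:
Σ = (-125) + (-254) + (-196) + (-210) + (-426) + (-28) = -1239
Area = |Σ|/2 = 619.5.
Hole:
Apply the shoelace formula: 2A = Σ (x_i·y_{i+1} − x_{i+1}·y_i), indices taken mod 5.
P_1→P_2: (-2)(1) − (-1)(0) = -2
P_2→P_3: (-1)(1) − (2)(1) = -3
P_3→P_4: (2)(4) − (-1)(1) = 9
P_4→P_5: (-1)(4) − (-3)(4) = 8
P_5→P_1: (-3)(0) − (-2)(4) = 8
Σ = 20
Area = |Σ|/2 = 10.
Net area = 619.5 − 10 = 609.5.

609.5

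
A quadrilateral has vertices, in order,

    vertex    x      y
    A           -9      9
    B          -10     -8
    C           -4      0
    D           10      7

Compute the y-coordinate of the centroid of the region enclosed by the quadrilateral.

Apply the shoelace (surveyor's) formula. First the cross-terms c_i = x_i·y_{i+1} − x_{i+1}·y_i:
  162, -32, -28, 153  ⇒  2A = 255, A = 127.5.
Then Σ (y_i + y_{i+1})·c_i = 2670, so ȳ = 2670 / (6·127.5) = 178/51.

178/51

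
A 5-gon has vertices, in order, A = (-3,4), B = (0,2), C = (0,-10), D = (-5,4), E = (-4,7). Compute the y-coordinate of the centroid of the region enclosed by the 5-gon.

Apply the shoelace (surveyor's) formula. First the cross-terms c_i = x_i·y_{i+1} − x_{i+1}·y_i:
  -6, 0, -50, -19, 5  ⇒  2A = -70, A = -35.
Then Σ (y_i + y_{i+1})·c_i = 110, so ȳ = 110 / (6·(-35)) = -11/21.

-11/21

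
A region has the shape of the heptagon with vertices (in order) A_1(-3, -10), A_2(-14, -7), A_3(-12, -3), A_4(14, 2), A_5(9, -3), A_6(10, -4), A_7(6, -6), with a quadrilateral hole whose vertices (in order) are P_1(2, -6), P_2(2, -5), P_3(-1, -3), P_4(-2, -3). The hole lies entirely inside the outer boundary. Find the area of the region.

Outer boundary:
Apply the shoelace (surveyor's) formula: 2A = Σ (x_i·y_{i+1} − x_{i+1}·y_i), indices taken mod 7.
A_1→A_2: (-3)(-7) − (-14)(-10) = -119
A_2→A_3: (-14)(-3) − (-12)(-7) = -42
A_3→A_4: (-12)(2) − (14)(-3) = 18
A_4→A_5: (14)(-3) − (9)(2) = -60
A_5→A_6: (9)(-4) − (10)(-3) = -6
A_6→A_7: (10)(-6) − (6)(-4) = -36
A_7→A_1: (6)(-10) − (-3)(-6) = -78
Σ = -323
Area = |Σ|/2 = 161.5.
Hole:
Apply the shoelace formula: 2A = Σ (x_i·y_{i+1} − x_{i+1}·y_i), indices taken mod 4.
P_1→P_2: (2)(-5) − (2)(-6) = 2
P_2→P_3: (2)(-3) − (-1)(-5) = -11
P_3→P_4: (-1)(-3) − (-2)(-3) = -3
P_4→P_1: (-2)(-6) − (2)(-3) = 18
Σ = 6
Area = |Σ|/2 = 3.
Net area = 161.5 − 3 = 158.5.

158.5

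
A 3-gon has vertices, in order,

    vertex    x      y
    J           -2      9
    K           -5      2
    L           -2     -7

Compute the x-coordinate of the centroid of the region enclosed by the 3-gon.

Apply the surveyor's formula. First the cross-terms c_i = x_i·y_{i+1} − x_{i+1}·y_i:
  41, 39, -32  ⇒  2A = 48, A = 24.
Then Σ (x_i + x_{i+1})·c_i = -432, so x̄ = -432 / (6·24) = -3.

-3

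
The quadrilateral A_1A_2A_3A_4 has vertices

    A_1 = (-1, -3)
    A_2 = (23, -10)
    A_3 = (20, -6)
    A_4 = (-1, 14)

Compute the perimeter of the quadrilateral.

|A_1A_2| = √((24)² + (-7)²) = √625 = 25
|A_2A_3| = √((-3)² + (4)²) = √25 = 5
|A_3A_4| = √((-21)² + (20)²) = √841 = 29
|A_4A_1| = √((0)² + (-17)²) = √289 = 17
Perimeter = 25 + 5 + 29 + 17 = 76.

76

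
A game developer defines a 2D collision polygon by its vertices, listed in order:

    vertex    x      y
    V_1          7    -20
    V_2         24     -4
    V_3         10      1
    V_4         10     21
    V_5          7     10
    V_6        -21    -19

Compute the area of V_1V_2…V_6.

649.5

Cross-terms: 452, 64, 200, -47, 77, 553  ⇒  Σ = 1299
Area = |Σ|/2 = 649.5.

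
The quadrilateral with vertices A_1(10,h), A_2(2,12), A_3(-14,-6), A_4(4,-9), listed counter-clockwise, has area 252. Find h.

Write out the shoelace sum; only the two edges meeting at A_1 involve h:
2·Area = [(4·h − 10·(-9)) + (10·12 − 2·h)] + 306
       = 2·h + 516 = 504
⇒ h = -6.

-6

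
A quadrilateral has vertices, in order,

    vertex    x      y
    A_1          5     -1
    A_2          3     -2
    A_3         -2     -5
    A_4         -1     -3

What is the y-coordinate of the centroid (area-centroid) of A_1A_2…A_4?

-82/27

Apply the shoelace (surveyor's) formula. First the cross-terms c_i = x_i·y_{i+1} − x_{i+1}·y_i:
  -7, -19, 1, 16  ⇒  2A = -9, A = -4.5.
Then Σ (y_i + y_{i+1})·c_i = 82, so ȳ = 82 / (6·(-4.5)) = -82/27.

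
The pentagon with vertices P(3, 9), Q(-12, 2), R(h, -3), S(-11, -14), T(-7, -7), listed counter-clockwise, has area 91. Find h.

The doubled signed area Σ (x_i y_{i+1} − x_{i+1} y_i) is linear in h.
With h=0 it equals 54; the coefficient of h is -16 (from the two edges through R).
So -16·h + 54 = 2·91 = 182 ⇒ h = -8.

-8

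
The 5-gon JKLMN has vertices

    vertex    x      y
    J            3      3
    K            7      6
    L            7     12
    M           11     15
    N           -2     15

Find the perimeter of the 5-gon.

42

|JK| = √((4)² + (3)²) = √25 = 5
|KL| = √((0)² + (6)²) = √36 = 6
|LM| = √((4)² + (3)²) = √25 = 5
|MN| = √((-13)² + (0)²) = √169 = 13
|NJ| = √((5)² + (-12)²) = √169 = 13
Perimeter = 5 + 6 + 5 + 13 + 13 = 42.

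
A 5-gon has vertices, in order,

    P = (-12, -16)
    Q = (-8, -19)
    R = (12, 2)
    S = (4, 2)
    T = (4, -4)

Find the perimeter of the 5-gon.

|PQ| = √((4)² + (-3)²) = √25 = 5
|QR| = √((20)² + (21)²) = √841 = 29
|RS| = √((-8)² + (0)²) = √64 = 8
|ST| = √((0)² + (-6)²) = √36 = 6
|TP| = √((-16)² + (-12)²) = √400 = 20
Perimeter = 5 + 29 + 8 + 6 + 20 = 68.

68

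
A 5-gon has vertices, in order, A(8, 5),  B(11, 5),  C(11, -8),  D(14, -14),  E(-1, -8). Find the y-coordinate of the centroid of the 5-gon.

Apply Gauss's area formula. First the cross-terms c_i = x_i·y_{i+1} − x_{i+1}·y_i:
  -15, -143, -42, -126, 59  ⇒  2A = -267, A = -133.5.
Then Σ (y_i + y_{i+1})·c_i = 3798, so ȳ = 3798 / (6·(-133.5)) = -422/89.

-422/89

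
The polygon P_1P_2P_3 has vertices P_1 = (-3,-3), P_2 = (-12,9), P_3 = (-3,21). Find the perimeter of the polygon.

|P_1P_2| = √((-9)² + (12)²) = √225 = 15
|P_2P_3| = √((9)² + (12)²) = √225 = 15
|P_3P_1| = √((0)² + (-24)²) = √576 = 24
Perimeter = 15 + 15 + 24 = 54.

54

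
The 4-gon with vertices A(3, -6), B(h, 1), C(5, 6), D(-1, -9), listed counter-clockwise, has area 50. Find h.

9

Write out the shoelace sum; only the two edges meeting at B involve h:
2·Area = [(3·1 − h·(-6)) + (h·6 − 5·1)] + -6
       = 12·h + -8 = 100
⇒ h = 9.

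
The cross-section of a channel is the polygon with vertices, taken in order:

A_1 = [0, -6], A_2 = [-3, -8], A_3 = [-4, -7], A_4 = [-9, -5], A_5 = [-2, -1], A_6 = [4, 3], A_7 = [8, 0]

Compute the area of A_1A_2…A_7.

Apply the shoelace (surveyor's) formula: 2A = Σ (x_i·y_{i+1} − x_{i+1}·y_i), indices taken mod 7.
A_1→A_2: (0)(-8) − (-3)(-6) = -18
A_2→A_3: (-3)(-7) − (-4)(-8) = -11
A_3→A_4: (-4)(-5) − (-9)(-7) = -43
A_4→A_5: (-9)(-1) − (-2)(-5) = -1
A_5→A_6: (-2)(3) − (4)(-1) = -2
A_6→A_7: (4)(0) − (8)(3) = -24
A_7→A_1: (8)(-6) − (0)(0) = -48
Σ = -147
Area = |Σ|/2 = 73.5.

73.5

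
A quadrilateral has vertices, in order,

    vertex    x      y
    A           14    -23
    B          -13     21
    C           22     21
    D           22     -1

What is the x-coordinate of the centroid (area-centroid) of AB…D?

1037/117

Apply the shoelace formula. First the cross-terms c_i = x_i·y_{i+1} − x_{i+1}·y_i:
  -5, -735, -484, -492  ⇒  2A = -1716, A = -858.
Then Σ (x_i + x_{i+1})·c_i = -45628, so x̄ = -45628 / (6·(-858)) = 1037/117.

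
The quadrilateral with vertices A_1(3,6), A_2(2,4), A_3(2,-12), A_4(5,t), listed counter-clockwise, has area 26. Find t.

Write out the shoelace sum; only the two edges meeting at A_4 involve t:
2·Area = [(2·t − 5·(-12)) + (5·6 − 3·t)] + -32
       = -1·t + 58 = 52
⇒ t = 6.

6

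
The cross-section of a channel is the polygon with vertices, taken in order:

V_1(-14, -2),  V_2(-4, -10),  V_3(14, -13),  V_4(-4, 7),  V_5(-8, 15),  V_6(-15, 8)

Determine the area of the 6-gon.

Cross-terms: 132, 192, 46, -4, 161, 142  ⇒  Σ = 669
Area = |Σ|/2 = 334.5.

334.5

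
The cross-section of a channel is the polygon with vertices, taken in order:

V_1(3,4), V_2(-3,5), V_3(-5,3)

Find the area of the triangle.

Cross-terms: 27, 16, -29  ⇒  Σ = 14
Area = |Σ|/2 = 7.

7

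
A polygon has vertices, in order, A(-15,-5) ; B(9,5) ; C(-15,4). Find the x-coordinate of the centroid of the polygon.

Apply Gauss's area formula. First the cross-terms c_i = x_i·y_{i+1} − x_{i+1}·y_i:
  -30, 111, 135  ⇒  2A = 216, A = 108.
Then Σ (x_i + x_{i+1})·c_i = -4536, so x̄ = -4536 / (6·108) = -7.

-7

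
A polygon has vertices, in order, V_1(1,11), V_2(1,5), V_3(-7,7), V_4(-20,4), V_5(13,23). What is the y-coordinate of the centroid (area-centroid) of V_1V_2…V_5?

Apply the surveyor's formula. First the cross-terms c_i = x_i·y_{i+1} − x_{i+1}·y_i:
  -6, 42, 112, -512, 120  ⇒  2A = -244, A = -122.
Then Σ (y_i + y_{i+1})·c_i = -8104, so ȳ = -8104 / (6·(-122)) = 2026/183.

2026/183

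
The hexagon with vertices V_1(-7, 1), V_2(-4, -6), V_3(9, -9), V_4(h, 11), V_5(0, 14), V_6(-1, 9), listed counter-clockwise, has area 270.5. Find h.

10

Write out the shoelace sum; only the two edges meeting at V_4 involve h:
2·Area = [(9·11 − h·(-9)) + (h·14 − 0·11)] + 212
       = 23·h + 311 = 541
⇒ h = 10.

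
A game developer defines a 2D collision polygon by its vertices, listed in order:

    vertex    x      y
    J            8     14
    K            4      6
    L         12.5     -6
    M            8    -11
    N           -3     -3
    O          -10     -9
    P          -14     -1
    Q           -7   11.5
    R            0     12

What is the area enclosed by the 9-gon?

Apply the shoelace (surveyor's) formula: 2A = Σ (x_i·y_{i+1} − x_{i+1}·y_i), indices taken mod 9.
Σ = (-8) + (-99) + (-89.5) + (-57) + (-3) + (-116) + (-168) + (-84) + (-96) = -720.5
Area = |Σ|/2 = 360.25.

360.25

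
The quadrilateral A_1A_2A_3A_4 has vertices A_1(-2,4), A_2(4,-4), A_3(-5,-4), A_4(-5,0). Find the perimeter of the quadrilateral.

|A_1A_2| = √((6)² + (-8)²) = √100 = 10
|A_2A_3| = √((-9)² + (0)²) = √81 = 9
|A_3A_4| = √((0)² + (4)²) = √16 = 4
|A_4A_1| = √((3)² + (4)²) = √25 = 5
Perimeter = 10 + 9 + 4 + 5 = 28.

28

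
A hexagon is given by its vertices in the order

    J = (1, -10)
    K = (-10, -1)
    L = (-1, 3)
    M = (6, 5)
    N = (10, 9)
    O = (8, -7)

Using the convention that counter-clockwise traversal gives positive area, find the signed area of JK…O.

-183

Apply the surveyor's formula: 2A = Σ (x_i·y_{i+1} − x_{i+1}·y_i), indices taken mod 6.
Cross-terms: -101, -31, -23, 4, -142, -73  ⇒  Σ = -366
Signed area = Σ/2 = -183 (negative ⇒ clockwise traversal).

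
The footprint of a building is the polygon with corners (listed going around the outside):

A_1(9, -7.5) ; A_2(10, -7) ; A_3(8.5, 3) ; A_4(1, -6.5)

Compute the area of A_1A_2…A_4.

Σ = (12) + (89.5) + (-58.25) + (51) = 94.25
Area = |Σ|/2 = 47.125.

47.125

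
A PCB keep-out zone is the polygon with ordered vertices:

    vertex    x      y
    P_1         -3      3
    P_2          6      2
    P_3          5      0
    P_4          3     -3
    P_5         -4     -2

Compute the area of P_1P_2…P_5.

Apply Gauss's area formula: 2A = Σ (x_i·y_{i+1} − x_{i+1}·y_i), indices taken mod 5.
P_1→P_2: (-3)(2) − (6)(3) = -24
P_2→P_3: (6)(0) − (5)(2) = -10
P_3→P_4: (5)(-3) − (3)(0) = -15
P_4→P_5: (3)(-2) − (-4)(-3) = -18
P_5→P_1: (-4)(3) − (-3)(-2) = -18
Σ = -85
Area = |Σ|/2 = 42.5.

42.5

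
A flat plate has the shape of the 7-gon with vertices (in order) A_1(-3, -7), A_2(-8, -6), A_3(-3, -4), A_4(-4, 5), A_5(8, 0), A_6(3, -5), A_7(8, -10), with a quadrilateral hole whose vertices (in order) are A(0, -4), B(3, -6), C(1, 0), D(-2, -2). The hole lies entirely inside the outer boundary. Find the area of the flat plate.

Outer boundary:
Cross-terms: -38, 14, -31, -40, -40, 10, -86  ⇒  Σ = -211
Area = |Σ|/2 = 105.5.
Hole:
Apply Gauss's area formula: 2A = Σ (x_i·y_{i+1} − x_{i+1}·y_i), indices taken mod 4.
Cross-terms: 12, 6, -2, 8  ⇒  Σ = 24
Area = |Σ|/2 = 12.
Net area = 105.5 − 12 = 93.5.

93.5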